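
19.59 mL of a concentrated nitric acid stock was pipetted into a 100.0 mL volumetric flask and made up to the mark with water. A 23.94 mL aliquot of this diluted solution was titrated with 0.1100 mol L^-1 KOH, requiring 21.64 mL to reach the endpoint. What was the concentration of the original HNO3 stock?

0.508 M

n(KOH) = 0.1100 x 0.02164 = 0.002380 mol.
n(HNO3) in the aliquot = 0.002380 mol.
[diluted HNO3] = 0.002380 / 0.02394 = 0.09943 M.
Dilution factor = 100.0/19.59 = 5.105, so [stock] = 0.09943 x 5.105 = 0.508 M.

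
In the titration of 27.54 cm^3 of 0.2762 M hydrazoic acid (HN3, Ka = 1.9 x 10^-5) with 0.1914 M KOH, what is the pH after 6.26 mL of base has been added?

Initial n(HN3) = 0.2762 x 0.02754 = 0.007607 mol.
n(KOH) added = 0.1914 x 0.006260 = 0.001198 mol, converting that many moles of HN3 to N3-.
Remaining n(HN3) = 0.006408 mol; n(N3-) = 0.001198 mol.
By Henderson-Hasselbalch, pH = pKa + log([A^-]/[HA]) = 4.72 + log(0.001198/0.006408) = 4.72 + (-0.73) = 3.99.

3.99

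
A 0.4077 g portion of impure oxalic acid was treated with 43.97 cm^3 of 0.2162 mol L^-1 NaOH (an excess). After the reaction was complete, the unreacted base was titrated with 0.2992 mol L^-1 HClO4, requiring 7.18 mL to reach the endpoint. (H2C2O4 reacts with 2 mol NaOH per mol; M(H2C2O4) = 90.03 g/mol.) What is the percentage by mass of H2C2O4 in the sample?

Total n(NaOH) added = 0.2162 x 0.04397 = 0.009506 mol.
n(HClO4) used = 0.2992 x 0.007180 = 0.002148 mol, which equals the excess n(NaOH).
So n(NaOH) consumed by the sample = 0.009506 - 0.002148 = 0.007358 mol.
n(H2C2O4) = 0.007358 / 2 = 0.003679 mol.
mass H2C2O4 = 0.003679 x 90.03 = 0.3312 g, so %H2C2O4 = 0.3312/0.4077 x 100 = 81.2%.

81.2%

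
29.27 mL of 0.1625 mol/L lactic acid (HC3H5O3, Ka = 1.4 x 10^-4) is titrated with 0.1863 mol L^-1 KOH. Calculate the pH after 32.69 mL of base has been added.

n(acid) = 0.1625 x 0.02927 = 0.004756 mol; n(KOH) added = 0.1863 x 0.03269 = 0.006090 mol.
Base is in excess by 0.006090 - 0.004756 = 0.001334 mol in a total volume of 0.06196 L.
[OH^-] = 0.001334/0.06196 = 0.02153 M, so pOH = 1.67 and pH = 14.00 - 1.67 = 12.33.

12.33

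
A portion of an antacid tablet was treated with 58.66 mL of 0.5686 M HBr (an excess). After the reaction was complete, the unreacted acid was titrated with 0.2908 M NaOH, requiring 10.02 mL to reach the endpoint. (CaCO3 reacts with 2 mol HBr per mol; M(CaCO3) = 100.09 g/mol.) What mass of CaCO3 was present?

Total n(HBr) added = 0.5686 x 0.05866 = 0.03335 mol.
n(NaOH) used = 0.2908 x 0.01002 = 0.002914 mol, which equals the excess n(HBr).
So n(HBr) consumed by the sample = 0.03335 - 0.002914 = 0.03044 mol.
n(CaCO3) = 0.03044 / 2 = 0.01522 mol.
mass = 0.01522 mol x 100.09 g/mol = 1.52 g.

1.52 g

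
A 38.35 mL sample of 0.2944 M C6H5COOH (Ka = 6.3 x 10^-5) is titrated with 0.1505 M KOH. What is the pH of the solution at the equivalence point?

8.60

n(C6H5COOH) = 0.2944 x 0.03835 = 0.01129 mol; V(KOH) at equivalence = 0.01129/0.1505 = 0.07502 L.
At equivalence all the acid is converted to C6H5COO-; total volume = 0.03835 + 0.07502 = 0.1134 L, so [C6H5COO-] = 0.01129/0.1134 = 0.09959 M.
Kb = Kw/Ka = 1.0e-14 / 6.3 x 10^-5 = 1.59e-10.
[OH^-] = sqrt(Kb x [C6H5COO-]) = sqrt(1.59e-10 x 0.09959) = 3.98e-6 M.
pOH = 5.40, so pH = 14.00 - 5.40 = 8.60.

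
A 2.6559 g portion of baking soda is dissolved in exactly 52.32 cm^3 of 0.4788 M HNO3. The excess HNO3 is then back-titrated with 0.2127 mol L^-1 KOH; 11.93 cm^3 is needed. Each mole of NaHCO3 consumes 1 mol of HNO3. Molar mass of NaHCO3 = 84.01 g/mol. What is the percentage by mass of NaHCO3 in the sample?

71.2%

Total n(HNO3) added = 0.4788 x 0.05232 = 0.02505 mol.
n(KOH) used = 0.2127 x 0.01193 = 0.002538 mol, which equals the excess n(HNO3).
So n(HNO3) consumed by the sample = 0.02505 - 0.002538 = 0.02251 mol.
n(NaHCO3) = 0.02251 / 1 = 0.02251 mol.
mass NaHCO3 = 0.02251 x 84.01 = 1.891 g, so %NaHCO3 = 1.891/2.6559 x 100 = 71.2%.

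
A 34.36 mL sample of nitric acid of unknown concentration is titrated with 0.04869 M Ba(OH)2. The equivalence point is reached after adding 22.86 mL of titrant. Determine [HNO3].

0.0648 M

n(Ba(OH)2) delivered = 0.04869 x 0.02286 = 0.001113 mol.
The reaction is 2 HNO3 + 1 Ba(OH)2, so n(HNO3) = 0.001113 x 2/1 = 0.002226 mol.
[HNO3] = 0.002226 mol / 0.03436 L = 0.0648 M.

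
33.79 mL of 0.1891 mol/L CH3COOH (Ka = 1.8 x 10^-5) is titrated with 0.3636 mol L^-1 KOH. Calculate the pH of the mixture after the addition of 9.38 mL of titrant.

Initial n(CH3COOH) = 0.1891 x 0.03379 = 0.006390 mol.
n(KOH) added = 0.3636 x 0.009380 = 0.003411 mol, converting that many moles of CH3COOH to CH3COO-.
Remaining n(CH3COOH) = 0.002979 mol; n(CH3COO-) = 0.003411 mol.
By Henderson-Hasselbalch, pH = pKa + log([A^-]/[HA]) = 4.74 + log(0.003411/0.002979) = 4.74 + (+0.06) = 4.80.

4.80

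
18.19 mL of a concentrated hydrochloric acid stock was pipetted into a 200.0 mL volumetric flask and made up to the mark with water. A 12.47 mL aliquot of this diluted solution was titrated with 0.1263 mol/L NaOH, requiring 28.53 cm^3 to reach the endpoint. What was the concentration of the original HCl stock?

n(NaOH) = 0.1263 x 0.02853 = 0.003603 mol.
n(HCl) in the aliquot = 0.003603 mol.
[diluted HCl] = 0.003603 / 0.01247 = 0.2890 M.
Dilution factor = 200.0/18.19 = 11.00, so [stock] = 0.2890 x 11.00 = 3.18 M.

3.18 M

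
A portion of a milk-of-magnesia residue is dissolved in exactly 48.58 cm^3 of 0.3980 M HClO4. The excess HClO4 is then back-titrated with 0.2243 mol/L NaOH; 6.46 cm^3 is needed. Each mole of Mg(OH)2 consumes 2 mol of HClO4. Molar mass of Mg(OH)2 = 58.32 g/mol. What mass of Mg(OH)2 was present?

0.522 g

Total n(HClO4) added = 0.3980 x 0.04858 = 0.01933 mol.
n(NaOH) used = 0.2243 x 0.006460 = 0.001449 mol, which equals the excess n(HClO4).
So n(HClO4) consumed by the sample = 0.01933 - 0.001449 = 0.01789 mol.
n(Mg(OH)2) = 0.01789 / 2 = 0.008943 mol.
mass = 0.008943 mol x 58.32 g/mol = 0.522 g.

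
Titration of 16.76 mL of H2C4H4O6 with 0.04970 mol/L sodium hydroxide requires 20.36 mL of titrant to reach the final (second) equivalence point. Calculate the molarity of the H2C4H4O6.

n(NaOH) = 0.04970 x 0.02036 = 0.001012 mol.
At the final (second) equivalence point, 2 mol OH^- react per mol H2C4H4O6, so n(H2C4H4O6) = 0.001012 / 2 = 0.0005059 mol.
[H2C4H4O6] = 0.0005059 / 0.01676 L = 0.0302 M.

0.0302 M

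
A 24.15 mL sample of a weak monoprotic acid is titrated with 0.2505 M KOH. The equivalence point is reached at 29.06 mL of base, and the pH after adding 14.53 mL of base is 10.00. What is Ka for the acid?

14.53 mL is half of the equivalence volume, so this is the half-equivalence point where [HA] = [A^-].
At half-equivalence pH = pKa, so pKa = 10.00.
Ka = 10^(-10.00) = 1.0 x 10^-10.

1.0 x 10^-10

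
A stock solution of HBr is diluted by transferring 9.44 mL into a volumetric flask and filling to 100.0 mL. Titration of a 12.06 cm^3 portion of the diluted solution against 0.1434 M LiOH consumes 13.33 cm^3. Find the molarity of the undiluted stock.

1.68 M

n(LiOH) = 0.1434 x 0.01333 = 0.001912 mol.
n(HBr) in the aliquot = 0.001912 mol.
[diluted HBr] = 0.001912 / 0.01206 = 0.1585 M.
Dilution factor = 100.0/9.440 = 10.59, so [stock] = 0.1585 x 10.59 = 1.68 M.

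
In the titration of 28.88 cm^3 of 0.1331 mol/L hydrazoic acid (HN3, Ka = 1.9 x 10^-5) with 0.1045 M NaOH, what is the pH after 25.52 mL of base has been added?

5.08

Initial n(HN3) = 0.1331 x 0.02888 = 0.003844 mol.
n(NaOH) added = 0.1045 x 0.02552 = 0.002667 mol, converting that many moles of HN3 to N3-.
Remaining n(HN3) = 0.001177 mol; n(N3-) = 0.002667 mol.
By Henderson-Hasselbalch, pH = pKa + log([A^-]/[HA]) = 4.72 + log(0.002667/0.001177) = 4.72 + (+0.36) = 5.08.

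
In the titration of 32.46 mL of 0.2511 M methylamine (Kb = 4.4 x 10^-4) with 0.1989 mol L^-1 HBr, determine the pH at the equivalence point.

5.80

n(CH3NH2) = 0.2511 x 0.03246 = 0.008151 mol; V(HBr) at equivalence = 0.008151/0.1989 = 0.04098 L.
At equivalence the base is fully converted to CH3NH3+; total volume = 0.07344 L, so [CH3NH3+] = 0.008151/0.07344 = 0.1110 M.
Ka(CH3NH3+) = Kw/Kb = 1.0e-14 / 4.4 x 10^-4 = 2.27e-11.
[H^+] = sqrt(Ka x [CH3NH3+]) = sqrt(2.27e-11 x 0.1110) = 1.59e-6 M.
pH = -log(1.59e-6) = 5.80.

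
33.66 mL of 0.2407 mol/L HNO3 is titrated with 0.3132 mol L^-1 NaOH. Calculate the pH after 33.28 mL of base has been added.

12.54

n(acid) = 0.2407 x 0.03366 = 0.008102 mol; n(NaOH) added = 0.3132 x 0.03328 = 0.01042 mol.
Base is in excess by 0.01042 - 0.008102 = 0.002321 mol in a total volume of 0.06694 L.
[OH^-] = 0.002321/0.06694 = 0.03468 M, so pOH = 1.46 and pH = 14.00 - 1.46 = 12.54.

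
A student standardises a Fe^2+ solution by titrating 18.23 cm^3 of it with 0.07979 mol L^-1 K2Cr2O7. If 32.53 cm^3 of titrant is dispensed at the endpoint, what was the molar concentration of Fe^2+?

n(K2Cr2O7) = 0.07979 x 0.03253 = 0.002596 mol.
From the balanced equation, 1 mol K2Cr2O7 reacts with 6 mol Fe^2+, so n(Fe^2+) = 0.002596 x 6/1 = 0.01557 mol.
[Fe^2+] = 0.01557 / 0.01823 L = 0.854 M.

0.854 M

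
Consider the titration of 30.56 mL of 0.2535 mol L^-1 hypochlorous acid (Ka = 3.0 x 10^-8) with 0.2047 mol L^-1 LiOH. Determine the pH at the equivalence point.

10.29

n(HClO) = 0.2535 x 0.03056 = 0.007747 mol; V(LiOH) at equivalence = 0.007747/0.2047 = 0.03785 L.
At equivalence all the acid is converted to ClO-; total volume = 0.03056 + 0.03785 = 0.06841 L, so [ClO-] = 0.007747/0.06841 = 0.1133 M.
Kb = Kw/Ka = 1.0e-14 / 3.0 x 10^-8 = 3.33e-7.
[OH^-] = sqrt(Kb x [ClO-]) = sqrt(3.33e-7 x 0.1133) = 0.000194 M.
pOH = 3.71, so pH = 14.00 - 3.71 = 10.29.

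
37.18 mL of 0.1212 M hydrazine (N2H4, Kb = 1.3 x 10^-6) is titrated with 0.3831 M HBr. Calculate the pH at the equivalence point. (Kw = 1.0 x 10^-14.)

4.57

n(N2H4) = 0.1212 x 0.03718 = 0.004506 mol; V(HBr) at equivalence = 0.004506/0.3831 = 0.01176 L.
At equivalence the base is fully converted to N2H5+; total volume = 0.04894 L, so [N2H5+] = 0.004506/0.04894 = 0.09207 M.
Ka(N2H5+) = Kw/Kb = 1.0e-14 / 1.3 x 10^-6 = 7.69e-9.
[H^+] = sqrt(Ka x [N2H5+]) = sqrt(7.69e-9 x 0.09207) = 2.66e-5 M.
pH = -log(2.66e-5) = 4.57.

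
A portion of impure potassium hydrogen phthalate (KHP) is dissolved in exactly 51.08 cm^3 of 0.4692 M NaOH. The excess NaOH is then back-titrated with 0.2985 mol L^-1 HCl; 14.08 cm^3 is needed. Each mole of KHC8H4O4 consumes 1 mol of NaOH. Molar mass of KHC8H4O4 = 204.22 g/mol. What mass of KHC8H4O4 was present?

4.04 g

Total n(NaOH) added = 0.4692 x 0.05108 = 0.02397 mol.
n(HCl) used = 0.2985 x 0.01408 = 0.004203 mol, which equals the excess n(NaOH).
So n(NaOH) consumed by the sample = 0.02397 - 0.004203 = 0.01976 mol.
n(KHC8H4O4) = 0.01976 / 1 = 0.01976 mol.
mass = 0.01976 mol x 204.22 g/mol = 4.04 g.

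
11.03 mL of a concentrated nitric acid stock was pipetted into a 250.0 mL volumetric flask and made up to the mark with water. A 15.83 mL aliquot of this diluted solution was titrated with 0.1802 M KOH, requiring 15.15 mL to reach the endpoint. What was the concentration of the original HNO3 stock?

3.91 M

n(KOH) = 0.1802 x 0.01515 = 0.002730 mol.
n(HNO3) in the aliquot = 0.002730 mol.
[diluted HNO3] = 0.002730 / 0.01583 = 0.1725 M.
Dilution factor = 250.0/11.03 = 22.67, so [stock] = 0.1725 x 22.67 = 3.91 M.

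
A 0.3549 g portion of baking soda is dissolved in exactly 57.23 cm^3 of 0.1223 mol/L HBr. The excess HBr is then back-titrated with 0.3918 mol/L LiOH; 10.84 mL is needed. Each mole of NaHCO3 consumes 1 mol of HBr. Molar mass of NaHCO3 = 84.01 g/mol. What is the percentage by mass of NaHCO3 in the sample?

Total n(HBr) added = 0.1223 x 0.05723 = 0.006999 mol.
n(LiOH) used = 0.3918 x 0.01084 = 0.004247 mol, which equals the excess n(HBr).
So n(HBr) consumed by the sample = 0.006999 - 0.004247 = 0.002752 mol.
n(NaHCO3) = 0.002752 / 1 = 0.002752 mol.
mass NaHCO3 = 0.002752 x 84.01 = 0.2312 g, so %NaHCO3 = 0.2312/0.3549 x 100 = 65.1%.

65.1%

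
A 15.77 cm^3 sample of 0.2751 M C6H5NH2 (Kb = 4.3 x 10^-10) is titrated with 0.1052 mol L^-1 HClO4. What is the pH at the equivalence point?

n(C6H5NH2) = 0.2751 x 0.01577 = 0.004338 mol; V(HClO4) at equivalence = 0.004338/0.1052 = 0.04124 L.
At equivalence the base is fully converted to C6H5NH3+; total volume = 0.05701 L, so [C6H5NH3+] = 0.004338/0.05701 = 0.07610 M.
Ka(C6H5NH3+) = Kw/Kb = 1.0e-14 / 4.3 x 10^-10 = 2.33e-5.
[H^+] = sqrt(Ka x [C6H5NH3+]) = sqrt(2.33e-5 x 0.07610) = 0.00133 M.
pH = -log(0.00133) = 2.88.

2.88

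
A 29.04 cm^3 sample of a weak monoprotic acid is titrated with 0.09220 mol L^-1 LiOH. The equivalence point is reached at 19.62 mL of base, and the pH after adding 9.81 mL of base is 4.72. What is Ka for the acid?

1.9 x 10^-5

9.81 mL is half of the equivalence volume, so this is the half-equivalence point where [HA] = [A^-].
At half-equivalence pH = pKa, so pKa = 4.72.
Ka = 10^(-4.72) = 1.9 x 10^-5.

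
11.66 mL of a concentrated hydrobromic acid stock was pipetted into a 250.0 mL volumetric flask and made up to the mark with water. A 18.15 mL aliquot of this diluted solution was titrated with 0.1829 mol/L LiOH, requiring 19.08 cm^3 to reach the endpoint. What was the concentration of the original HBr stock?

n(LiOH) = 0.1829 x 0.01908 = 0.003490 mol.
n(HBr) in the aliquot = 0.003490 mol.
[diluted HBr] = 0.003490 / 0.01815 = 0.1923 M.
Dilution factor = 250.0/11.66 = 21.44, so [stock] = 0.1923 x 21.44 = 4.12 M.

4.12 M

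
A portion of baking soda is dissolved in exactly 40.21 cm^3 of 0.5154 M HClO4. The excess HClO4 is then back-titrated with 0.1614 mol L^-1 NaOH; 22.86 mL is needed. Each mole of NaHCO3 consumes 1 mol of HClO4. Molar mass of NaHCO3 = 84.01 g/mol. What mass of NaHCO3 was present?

Total n(HClO4) added = 0.5154 x 0.04021 = 0.02072 mol.
n(NaOH) used = 0.1614 x 0.02286 = 0.003690 mol, which equals the excess n(HClO4).
So n(HClO4) consumed by the sample = 0.02072 - 0.003690 = 0.01703 mol.
n(NaHCO3) = 0.01703 / 1 = 0.01703 mol.
mass = 0.01703 mol x 84.01 g/mol = 1.43 g.

1.43 g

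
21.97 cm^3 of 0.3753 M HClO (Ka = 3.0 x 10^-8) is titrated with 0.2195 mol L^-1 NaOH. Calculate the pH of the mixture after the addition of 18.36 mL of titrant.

Initial n(HClO) = 0.3753 x 0.02197 = 0.008245 mol.
n(NaOH) added = 0.2195 x 0.01836 = 0.004030 mol, converting that many moles of HClO to ClO-.
Remaining n(HClO) = 0.004215 mol; n(ClO-) = 0.004030 mol.
By Henderson-Hasselbalch, pH = pKa + log([A^-]/[HA]) = 7.52 + log(0.004030/0.004215) = 7.52 + (-0.02) = 7.50.

7.50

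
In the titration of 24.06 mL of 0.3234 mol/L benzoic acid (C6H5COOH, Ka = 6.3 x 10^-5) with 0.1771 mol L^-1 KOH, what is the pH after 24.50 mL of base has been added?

4.30

Initial n(C6H5COOH) = 0.3234 x 0.02406 = 0.007781 mol.
n(KOH) added = 0.1771 x 0.02450 = 0.004339 mol, converting that many moles of C6H5COOH to C6H5COO-.
Remaining n(C6H5COOH) = 0.003442 mol; n(C6H5COO-) = 0.004339 mol.
By Henderson-Hasselbalch, pH = pKa + log([A^-]/[HA]) = 4.20 + log(0.004339/0.003442) = 4.20 + (+0.10) = 4.30.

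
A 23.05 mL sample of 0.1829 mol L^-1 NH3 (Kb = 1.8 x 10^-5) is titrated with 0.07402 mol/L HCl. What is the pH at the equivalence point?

n(NH3) = 0.1829 x 0.02305 = 0.004216 mol; V(HCl) at equivalence = 0.004216/0.07402 = 0.05696 L.
At equivalence the base is fully converted to NH4+; total volume = 0.08001 L, so [NH4+] = 0.004216/0.08001 = 0.05269 M.
Ka(NH4+) = Kw/Kb = 1.0e-14 / 1.8 x 10^-5 = 5.56e-10.
[H^+] = sqrt(Ka x [NH4+]) = sqrt(5.56e-10 x 0.05269) = 5.41e-6 M.
pH = -log(5.41e-6) = 5.27.

5.27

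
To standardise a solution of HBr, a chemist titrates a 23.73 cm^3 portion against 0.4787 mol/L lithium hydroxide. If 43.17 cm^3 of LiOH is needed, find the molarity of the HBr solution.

0.871 M

n(LiOH) delivered = 0.4787 x 0.04317 = 0.02067 mol.
For a 1:1 reaction, n(HBr) = 0.02067 mol.
[HBr] = 0.02067 mol / 0.02373 L = 0.871 M.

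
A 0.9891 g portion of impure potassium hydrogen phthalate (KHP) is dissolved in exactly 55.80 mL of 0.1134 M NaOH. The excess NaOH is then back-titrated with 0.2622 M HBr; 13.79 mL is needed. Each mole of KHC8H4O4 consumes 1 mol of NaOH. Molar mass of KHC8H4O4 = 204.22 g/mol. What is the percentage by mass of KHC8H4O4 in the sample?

56.0%

Total n(NaOH) added = 0.1134 x 0.05580 = 0.006328 mol.
n(HBr) used = 0.2622 x 0.01379 = 0.003616 mol, which equals the excess n(NaOH).
So n(NaOH) consumed by the sample = 0.006328 - 0.003616 = 0.002712 mol.
n(KHC8H4O4) = 0.002712 / 1 = 0.002712 mol.
mass KHC8H4O4 = 0.002712 x 204.22 = 0.5538 g, so %KHC8H4O4 = 0.5538/0.9891 x 100 = 56.0%.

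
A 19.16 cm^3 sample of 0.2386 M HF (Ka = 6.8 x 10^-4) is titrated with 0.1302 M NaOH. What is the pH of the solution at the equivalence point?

8.05

n(HF) = 0.2386 x 0.01916 = 0.004572 mol; V(NaOH) at equivalence = 0.004572/0.1302 = 0.03511 L.
At equivalence all the acid is converted to F-; total volume = 0.01916 + 0.03511 = 0.05427 L, so [F-] = 0.004572/0.05427 = 0.08423 M.
Kb = Kw/Ka = 1.0e-14 / 6.8 x 10^-4 = 1.47e-11.
[OH^-] = sqrt(Kb x [F-]) = sqrt(1.47e-11 x 0.08423) = 1.11e-6 M.
pOH = 5.95, so pH = 14.00 - 5.95 = 8.05.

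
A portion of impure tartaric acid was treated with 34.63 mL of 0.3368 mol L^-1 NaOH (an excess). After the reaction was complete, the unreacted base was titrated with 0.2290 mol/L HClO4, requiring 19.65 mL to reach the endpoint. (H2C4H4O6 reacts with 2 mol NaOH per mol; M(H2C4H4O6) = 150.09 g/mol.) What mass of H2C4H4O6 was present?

Total n(NaOH) added = 0.3368 x 0.03463 = 0.01166 mol.
n(HClO4) used = 0.2290 x 0.01965 = 0.004500 mol, which equals the excess n(NaOH).
So n(NaOH) consumed by the sample = 0.01166 - 0.004500 = 0.007164 mol.
n(H2C4H4O6) = 0.007164 / 2 = 0.003582 mol.
mass = 0.003582 mol x 150.09 g/mol = 0.538 g.

0.538 g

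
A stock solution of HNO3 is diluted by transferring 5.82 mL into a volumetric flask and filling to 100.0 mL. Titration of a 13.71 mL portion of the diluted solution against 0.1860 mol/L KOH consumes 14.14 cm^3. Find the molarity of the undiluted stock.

3.30 M

n(KOH) = 0.1860 x 0.01414 = 0.002630 mol.
n(HNO3) in the aliquot = 0.002630 mol.
[diluted HNO3] = 0.002630 / 0.01371 = 0.1918 M.
Dilution factor = 100.0/5.820 = 17.18, so [stock] = 0.1918 x 17.18 = 3.30 M.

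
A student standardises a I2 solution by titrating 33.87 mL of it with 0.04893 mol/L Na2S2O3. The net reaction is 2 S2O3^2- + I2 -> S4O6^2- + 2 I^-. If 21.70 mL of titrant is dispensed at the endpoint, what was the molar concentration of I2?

0.0157 M

n(Na2S2O3) = 0.04893 x 0.02170 = 0.001062 mol.
From the balanced equation, 2 mol Na2S2O3 reacts with 1 mol I2, so n(I2) = 0.001062 x 1/2 = 0.0005309 mol.
[I2] = 0.0005309 / 0.03387 L = 0.0157 M.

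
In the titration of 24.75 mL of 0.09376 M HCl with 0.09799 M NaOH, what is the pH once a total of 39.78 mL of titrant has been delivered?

12.39

n(acid) = 0.09376 x 0.02475 = 0.002321 mol; n(NaOH) added = 0.09799 x 0.03978 = 0.003898 mol.
Base is in excess by 0.003898 - 0.002321 = 0.001577 mol in a total volume of 0.06453 L.
[OH^-] = 0.001577/0.06453 = 0.02445 M, so pOH = 1.61 and pH = 14.00 - 1.61 = 12.39.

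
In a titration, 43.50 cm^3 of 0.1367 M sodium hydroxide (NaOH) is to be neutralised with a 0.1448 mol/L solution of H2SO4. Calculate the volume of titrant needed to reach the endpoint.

20.5 mL

n(NaOH) = 0.1367 mol/L x 0.04350 L = 0.005946 mol.
The neutralisation is 2 NaOH : 1 H2SO4, so n(H2SO4) = 0.005946 x 1/2 = 0.002973 mol.
V(H2SO4) = 0.002973 / 0.1448 = 0.02053 L = 20.5 mL.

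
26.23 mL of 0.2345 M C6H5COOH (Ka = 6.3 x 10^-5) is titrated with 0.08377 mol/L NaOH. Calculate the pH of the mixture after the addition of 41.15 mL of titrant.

Initial n(C6H5COOH) = 0.2345 x 0.02623 = 0.006151 mol.
n(NaOH) added = 0.08377 x 0.04115 = 0.003447 mol, converting that many moles of C6H5COOH to C6H5COO-.
Remaining n(C6H5COOH) = 0.002704 mol; n(C6H5COO-) = 0.003447 mol.
By Henderson-Hasselbalch, pH = pKa + log([A^-]/[HA]) = 4.20 + log(0.003447/0.002704) = 4.20 + (+0.11) = 4.31.

4.31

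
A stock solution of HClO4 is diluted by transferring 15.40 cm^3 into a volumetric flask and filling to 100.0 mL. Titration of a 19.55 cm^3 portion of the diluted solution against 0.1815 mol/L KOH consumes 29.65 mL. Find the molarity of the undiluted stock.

n(KOH) = 0.1815 x 0.02965 = 0.005381 mol.
n(HClO4) in the aliquot = 0.005381 mol.
[diluted HClO4] = 0.005381 / 0.01955 = 0.2753 M.
Dilution factor = 100.0/15.40 = 6.494, so [stock] = 0.2753 x 6.494 = 1.79 M.

1.79 M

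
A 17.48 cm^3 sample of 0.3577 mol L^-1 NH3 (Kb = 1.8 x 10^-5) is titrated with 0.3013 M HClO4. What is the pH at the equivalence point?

n(NH3) = 0.3577 x 0.01748 = 0.006253 mol; V(HClO4) at equivalence = 0.006253/0.3013 = 0.02075 L.
At equivalence the base is fully converted to NH4+; total volume = 0.03823 L, so [NH4+] = 0.006253/0.03823 = 0.1635 M.
Ka(NH4+) = Kw/Kb = 1.0e-14 / 1.8 x 10^-5 = 5.56e-10.
[H^+] = sqrt(Ka x [NH4+]) = sqrt(5.56e-10 x 0.1635) = 9.53e-6 M.
pH = -log(9.53e-6) = 5.02.

5.02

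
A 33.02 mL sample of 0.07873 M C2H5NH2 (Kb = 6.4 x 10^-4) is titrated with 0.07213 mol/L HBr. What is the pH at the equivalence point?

n(C2H5NH2) = 0.07873 x 0.03302 = 0.002600 mol; V(HBr) at equivalence = 0.002600/0.07213 = 0.03604 L.
At equivalence the base is fully converted to C2H5NH3+; total volume = 0.06906 L, so [C2H5NH3+] = 0.002600/0.06906 = 0.03764 M.
Ka(C2H5NH3+) = Kw/Kb = 1.0e-14 / 6.4 x 10^-4 = 1.56e-11.
[H^+] = sqrt(Ka x [C2H5NH3+]) = sqrt(1.56e-11 x 0.03764) = 7.67e-7 M.
pH = -log(7.67e-7) = 6.12.

6.12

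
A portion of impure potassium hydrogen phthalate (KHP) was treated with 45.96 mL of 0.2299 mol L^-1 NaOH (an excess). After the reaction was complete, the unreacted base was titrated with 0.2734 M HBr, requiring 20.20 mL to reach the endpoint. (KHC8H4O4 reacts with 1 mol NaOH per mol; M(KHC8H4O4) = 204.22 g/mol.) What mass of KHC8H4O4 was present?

1.03 g

Total n(NaOH) added = 0.2299 x 0.04596 = 0.01057 mol.
n(HBr) used = 0.2734 x 0.02020 = 0.005523 mol, which equals the excess n(NaOH).
So n(NaOH) consumed by the sample = 0.01057 - 0.005523 = 0.005044 mol.
n(KHC8H4O4) = 0.005044 / 1 = 0.005044 mol.
mass = 0.005044 mol x 204.22 g/mol = 1.03 g.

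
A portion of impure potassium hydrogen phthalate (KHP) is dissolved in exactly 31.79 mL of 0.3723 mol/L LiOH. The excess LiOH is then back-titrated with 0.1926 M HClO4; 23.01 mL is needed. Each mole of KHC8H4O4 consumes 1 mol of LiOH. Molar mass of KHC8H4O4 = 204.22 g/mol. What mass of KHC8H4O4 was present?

Total n(LiOH) added = 0.3723 x 0.03179 = 0.01184 mol.
n(HClO4) used = 0.1926 x 0.02301 = 0.004432 mol, which equals the excess n(LiOH).
So n(LiOH) consumed by the sample = 0.01184 - 0.004432 = 0.007404 mol.
n(KHC8H4O4) = 0.007404 / 1 = 0.007404 mol.
mass = 0.007404 mol x 204.22 g/mol = 1.51 g.

1.51 g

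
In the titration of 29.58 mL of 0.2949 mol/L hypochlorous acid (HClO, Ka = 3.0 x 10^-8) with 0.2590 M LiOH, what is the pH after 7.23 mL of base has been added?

Initial n(HClO) = 0.2949 x 0.02958 = 0.008723 mol.
n(LiOH) added = 0.2590 x 0.007230 = 0.001873 mol, converting that many moles of HClO to ClO-.
Remaining n(HClO) = 0.006851 mol; n(ClO-) = 0.001873 mol.
By Henderson-Hasselbalch, pH = pKa + log([A^-]/[HA]) = 7.52 + log(0.001873/0.006851) = 7.52 + (-0.56) = 6.96.

6.96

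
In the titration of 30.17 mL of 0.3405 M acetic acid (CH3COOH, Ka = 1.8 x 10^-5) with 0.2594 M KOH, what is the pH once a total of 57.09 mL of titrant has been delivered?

12.72

n(acid) = 0.3405 x 0.03017 = 0.01027 mol; n(KOH) added = 0.2594 x 0.05709 = 0.01481 mol.
Base is in excess by 0.01481 - 0.01027 = 0.004536 mol in a total volume of 0.08726 L.
[OH^-] = 0.004536/0.08726 = 0.05199 M, so pOH = 1.28 and pH = 14.00 - 1.28 = 12.72.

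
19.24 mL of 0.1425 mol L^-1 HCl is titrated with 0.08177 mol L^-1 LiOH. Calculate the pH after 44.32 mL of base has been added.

n(acid) = 0.1425 x 0.01924 = 0.002742 mol; n(LiOH) added = 0.08177 x 0.04432 = 0.003624 mol.
Base is in excess by 0.003624 - 0.002742 = 0.0008823 mol in a total volume of 0.06356 L.
[OH^-] = 0.0008823/0.06356 = 0.01388 M, so pOH = 1.86 and pH = 14.00 - 1.86 = 12.14.

12.14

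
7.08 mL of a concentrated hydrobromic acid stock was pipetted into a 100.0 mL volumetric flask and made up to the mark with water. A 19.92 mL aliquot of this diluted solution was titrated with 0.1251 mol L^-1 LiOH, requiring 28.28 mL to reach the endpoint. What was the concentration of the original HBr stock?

2.51 M

n(LiOH) = 0.1251 x 0.02828 = 0.003538 mol.
n(HBr) in the aliquot = 0.003538 mol.
[diluted HBr] = 0.003538 / 0.01992 = 0.1776 M.
Dilution factor = 100.0/7.080 = 14.12, so [stock] = 0.1776 x 14.12 = 2.51 M.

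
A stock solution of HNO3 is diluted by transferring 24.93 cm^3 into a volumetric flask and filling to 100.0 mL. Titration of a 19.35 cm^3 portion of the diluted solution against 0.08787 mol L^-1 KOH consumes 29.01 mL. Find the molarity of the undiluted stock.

0.528 M

n(KOH) = 0.08787 x 0.02901 = 0.002549 mol.
n(HNO3) in the aliquot = 0.002549 mol.
[diluted HNO3] = 0.002549 / 0.01935 = 0.1317 M.
Dilution factor = 100.0/24.93 = 4.011, so [stock] = 0.1317 x 4.011 = 0.528 M.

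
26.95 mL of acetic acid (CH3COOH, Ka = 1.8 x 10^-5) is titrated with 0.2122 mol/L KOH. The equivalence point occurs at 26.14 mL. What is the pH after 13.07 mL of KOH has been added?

4.74

13.07 mL is exactly half the equivalence volume (26.14/2), i.e. the half-equivalence point.
There, n(HA) = n(A^-), so pH = pKa = -log(1.8 x 10^-5) = 4.74.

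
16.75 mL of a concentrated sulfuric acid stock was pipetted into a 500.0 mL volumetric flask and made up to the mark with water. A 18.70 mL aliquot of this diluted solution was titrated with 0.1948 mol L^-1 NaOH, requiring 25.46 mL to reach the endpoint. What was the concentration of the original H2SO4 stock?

3.96 M

n(NaOH) = 0.1948 x 0.02546 = 0.004960 mol.
n(H2SO4) in the aliquot = 0.004960 x 1/2 = 0.002480 mol.
[diluted H2SO4] = 0.002480 / 0.01870 = 0.1326 M.
Dilution factor = 500.0/16.75 = 29.85, so [stock] = 0.1326 x 29.85 = 3.96 M.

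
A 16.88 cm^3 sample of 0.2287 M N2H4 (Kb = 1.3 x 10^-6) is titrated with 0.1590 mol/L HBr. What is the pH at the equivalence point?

n(N2H4) = 0.2287 x 0.01688 = 0.003860 mol; V(HBr) at equivalence = 0.003860/0.1590 = 0.02428 L.
At equivalence the base is fully converted to N2H5+; total volume = 0.04116 L, so [N2H5+] = 0.003860/0.04116 = 0.09379 M.
Ka(N2H5+) = Kw/Kb = 1.0e-14 / 1.3 x 10^-6 = 7.69e-9.
[H^+] = sqrt(Ka x [N2H5+]) = sqrt(7.69e-9 x 0.09379) = 2.69e-5 M.
pH = -log(2.69e-5) = 4.57.

4.57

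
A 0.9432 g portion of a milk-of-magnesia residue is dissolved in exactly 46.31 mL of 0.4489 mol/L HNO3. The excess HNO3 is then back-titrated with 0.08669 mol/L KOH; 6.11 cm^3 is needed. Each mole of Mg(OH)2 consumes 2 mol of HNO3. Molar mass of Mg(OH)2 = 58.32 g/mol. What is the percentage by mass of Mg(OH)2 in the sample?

Total n(HNO3) added = 0.4489 x 0.04631 = 0.02079 mol.
n(KOH) used = 0.08669 x 0.006110 = 0.0005297 mol, which equals the excess n(HNO3).
So n(HNO3) consumed by the sample = 0.02079 - 0.0005297 = 0.02026 mol.
n(Mg(OH)2) = 0.02026 / 2 = 0.01013 mol.
mass Mg(OH)2 = 0.01013 x 58.32 = 0.5907 g, so %Mg(OH)2 = 0.5907/0.9432 x 100 = 62.6%.

62.6%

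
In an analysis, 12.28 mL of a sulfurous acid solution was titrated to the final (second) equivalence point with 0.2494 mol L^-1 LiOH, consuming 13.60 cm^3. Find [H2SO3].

n(LiOH) = 0.2494 x 0.01360 = 0.003392 mol.
At the final (second) equivalence point, 2 mol OH^- react per mol H2SO3, so n(H2SO3) = 0.003392 / 2 = 0.001696 mol.
[H2SO3] = 0.001696 / 0.01228 L = 0.138 M.

0.138 M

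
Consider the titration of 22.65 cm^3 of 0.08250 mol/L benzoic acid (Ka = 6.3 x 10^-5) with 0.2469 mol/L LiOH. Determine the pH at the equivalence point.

8.50

n(C6H5COOH) = 0.08250 x 0.02265 = 0.001869 mol; V(LiOH) at equivalence = 0.001869/0.2469 = 0.007568 L.
At equivalence all the acid is converted to C6H5COO-; total volume = 0.02265 + 0.007568 = 0.03022 L, so [C6H5COO-] = 0.001869/0.03022 = 0.06184 M.
Kb = Kw/Ka = 1.0e-14 / 6.3 x 10^-5 = 1.59e-10.
[OH^-] = sqrt(Kb x [C6H5COO-]) = sqrt(1.59e-10 x 0.06184) = 3.13e-6 M.
pOH = 5.50, so pH = 14.00 - 5.50 = 8.50.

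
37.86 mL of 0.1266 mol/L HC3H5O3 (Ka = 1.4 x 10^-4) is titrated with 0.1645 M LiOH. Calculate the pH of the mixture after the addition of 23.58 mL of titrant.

Initial n(HC3H5O3) = 0.1266 x 0.03786 = 0.004793 mol.
n(LiOH) added = 0.1645 x 0.02358 = 0.003879 mol, converting that many moles of HC3H5O3 to C3H5O3-.
Remaining n(HC3H5O3) = 0.0009142 mol; n(C3H5O3-) = 0.003879 mol.
By Henderson-Hasselbalch, pH = pKa + log([A^-]/[HA]) = 3.85 + log(0.003879/0.0009142) = 3.85 + (+0.63) = 4.48.

4.48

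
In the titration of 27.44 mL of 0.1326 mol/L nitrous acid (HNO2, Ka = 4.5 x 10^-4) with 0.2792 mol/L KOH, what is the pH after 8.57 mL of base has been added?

Initial n(HNO2) = 0.1326 x 0.02744 = 0.003639 mol.
n(KOH) added = 0.2792 x 0.008570 = 0.002393 mol, converting that many moles of HNO2 to NO2-.
Remaining n(HNO2) = 0.001246 mol; n(NO2-) = 0.002393 mol.
By Henderson-Hasselbalch, pH = pKa + log([A^-]/[HA]) = 3.35 + log(0.002393/0.001246) = 3.35 + (+0.28) = 3.63.

3.63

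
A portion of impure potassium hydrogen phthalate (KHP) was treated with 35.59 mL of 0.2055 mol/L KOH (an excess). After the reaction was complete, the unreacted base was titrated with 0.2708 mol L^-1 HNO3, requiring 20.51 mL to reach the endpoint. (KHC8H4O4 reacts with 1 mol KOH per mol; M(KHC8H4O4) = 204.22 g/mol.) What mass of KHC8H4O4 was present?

Total n(KOH) added = 0.2055 x 0.03559 = 0.007314 mol.
n(HNO3) used = 0.2708 x 0.02051 = 0.005554 mol, which equals the excess n(KOH).
So n(KOH) consumed by the sample = 0.007314 - 0.005554 = 0.001760 mol.
n(KHC8H4O4) = 0.001760 / 1 = 0.001760 mol.
mass = 0.001760 mol x 204.22 g/mol = 0.359 g.

0.359 g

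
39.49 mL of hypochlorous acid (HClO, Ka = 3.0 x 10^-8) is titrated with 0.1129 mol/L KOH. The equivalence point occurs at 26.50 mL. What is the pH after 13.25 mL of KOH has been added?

7.52

13.25 mL is exactly half the equivalence volume (26.50/2), i.e. the half-equivalence point.
There, n(HA) = n(A^-), so pH = pKa = -log(3.0 x 10^-8) = 7.52.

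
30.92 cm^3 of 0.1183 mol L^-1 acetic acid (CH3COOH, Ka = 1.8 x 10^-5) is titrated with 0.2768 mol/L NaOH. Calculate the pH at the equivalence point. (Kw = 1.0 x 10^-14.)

n(CH3COOH) = 0.1183 x 0.03092 = 0.003658 mol; V(NaOH) at equivalence = 0.003658/0.2768 = 0.01321 L.
At equivalence all the acid is converted to CH3COO-; total volume = 0.03092 + 0.01321 = 0.04413 L, so [CH3COO-] = 0.003658/0.04413 = 0.08288 M.
Kb = Kw/Ka = 1.0e-14 / 1.8 x 10^-5 = 5.56e-10.
[OH^-] = sqrt(Kb x [CH3COO-]) = sqrt(5.56e-10 x 0.08288) = 6.79e-6 M.
pOH = 5.17, so pH = 14.00 - 5.17 = 8.83.

8.83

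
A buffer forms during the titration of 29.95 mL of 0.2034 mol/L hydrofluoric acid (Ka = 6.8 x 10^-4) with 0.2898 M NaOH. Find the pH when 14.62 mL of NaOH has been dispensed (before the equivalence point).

Initial n(HF) = 0.2034 x 0.02995 = 0.006092 mol.
n(NaOH) added = 0.2898 x 0.01462 = 0.004237 mol, converting that many moles of HF to F-.
Remaining n(HF) = 0.001855 mol; n(F-) = 0.004237 mol.
By Henderson-Hasselbalch, pH = pKa + log([A^-]/[HA]) = 3.17 + log(0.004237/0.001855) = 3.17 + (+0.36) = 3.53.

3.53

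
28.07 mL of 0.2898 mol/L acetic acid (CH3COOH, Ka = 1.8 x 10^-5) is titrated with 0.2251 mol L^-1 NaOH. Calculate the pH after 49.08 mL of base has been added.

12.58

n(acid) = 0.2898 x 0.02807 = 0.008135 mol; n(NaOH) added = 0.2251 x 0.04908 = 0.01105 mol.
Base is in excess by 0.01105 - 0.008135 = 0.002913 mol in a total volume of 0.07715 L.
[OH^-] = 0.002913/0.07715 = 0.03776 M, so pOH = 1.42 and pH = 14.00 - 1.42 = 12.58.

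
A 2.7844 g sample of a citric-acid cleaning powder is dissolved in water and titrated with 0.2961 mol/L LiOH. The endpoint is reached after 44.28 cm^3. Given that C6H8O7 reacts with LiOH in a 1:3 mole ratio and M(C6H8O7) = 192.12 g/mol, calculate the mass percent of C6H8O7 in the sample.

30.2%

n(LiOH) = 0.2961 x 0.04428 = 0.01311 mol.
n(C6H8O7) = 0.01311 / 3 = 0.004370 mol.
mass of C6H8O7 = 0.004370 x 192.12 = 0.8396 g.
% purity = 0.8396 / 2.7844 x 100 = 30.2%.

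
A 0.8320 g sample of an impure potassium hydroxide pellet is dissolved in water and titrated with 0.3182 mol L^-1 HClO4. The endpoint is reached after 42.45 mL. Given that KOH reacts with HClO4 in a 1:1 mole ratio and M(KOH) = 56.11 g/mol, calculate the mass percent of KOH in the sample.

n(HClO4) = 0.3182 x 0.04245 = 0.01351 mol.
n(KOH) = 0.01351 / 1 = 0.01351 mol.
mass of KOH = 0.01351 x 56.11 = 0.7579 g.
% purity = 0.7579 / 0.8320 x 100 = 91.1%.

91.1%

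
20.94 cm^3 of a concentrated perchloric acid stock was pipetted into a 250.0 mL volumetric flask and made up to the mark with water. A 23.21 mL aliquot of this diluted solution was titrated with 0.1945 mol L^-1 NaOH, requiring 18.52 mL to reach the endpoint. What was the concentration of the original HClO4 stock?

1.85 M

n(NaOH) = 0.1945 x 0.01852 = 0.003602 mol.
n(HClO4) in the aliquot = 0.003602 mol.
[diluted HClO4] = 0.003602 / 0.02321 = 0.1552 M.
Dilution factor = 250.0/20.94 = 11.94, so [stock] = 0.1552 x 11.94 = 1.85 M.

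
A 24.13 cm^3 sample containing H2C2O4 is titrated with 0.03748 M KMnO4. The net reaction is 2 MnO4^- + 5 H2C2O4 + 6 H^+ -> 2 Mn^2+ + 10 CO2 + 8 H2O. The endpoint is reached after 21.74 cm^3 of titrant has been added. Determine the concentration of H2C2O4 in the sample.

n(KMnO4) = 0.03748 x 0.02174 = 0.0008148 mol.
From the balanced equation, 2 mol KMnO4 reacts with 5 mol H2C2O4, so n(H2C2O4) = 0.0008148 x 5/2 = 0.002037 mol.
[H2C2O4] = 0.002037 / 0.02413 L = 0.0844 M.

0.0844 M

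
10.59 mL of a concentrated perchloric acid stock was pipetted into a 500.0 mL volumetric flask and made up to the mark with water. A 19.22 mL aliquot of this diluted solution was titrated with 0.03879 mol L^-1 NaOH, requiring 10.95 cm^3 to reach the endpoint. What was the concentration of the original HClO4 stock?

n(NaOH) = 0.03879 x 0.01095 = 0.0004248 mol.
n(HClO4) in the aliquot = 0.0004248 mol.
[diluted HClO4] = 0.0004248 / 0.01922 = 0.02210 M.
Dilution factor = 500.0/10.59 = 47.21, so [stock] = 0.02210 x 47.21 = 1.04 M.

1.04 M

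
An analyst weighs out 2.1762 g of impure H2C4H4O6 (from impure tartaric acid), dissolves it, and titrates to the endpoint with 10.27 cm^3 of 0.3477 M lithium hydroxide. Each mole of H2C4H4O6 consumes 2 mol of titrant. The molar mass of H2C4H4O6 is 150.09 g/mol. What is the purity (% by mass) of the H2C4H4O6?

12.3%

n(LiOH) = 0.3477 x 0.01027 = 0.003571 mol.
n(H2C4H4O6) = 0.003571 / 2 = 0.001785 mol.
mass of H2C4H4O6 = 0.001785 x 150.09 = 0.2680 g.
% purity = 0.2680 / 2.1762 x 100 = 12.3%.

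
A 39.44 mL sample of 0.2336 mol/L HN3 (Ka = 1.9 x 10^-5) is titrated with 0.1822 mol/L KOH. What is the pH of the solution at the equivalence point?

n(HN3) = 0.2336 x 0.03944 = 0.009213 mol; V(KOH) at equivalence = 0.009213/0.1822 = 0.05057 L.
At equivalence all the acid is converted to N3-; total volume = 0.03944 + 0.05057 = 0.09001 L, so [N3-] = 0.009213/0.09001 = 0.1024 M.
Kb = Kw/Ka = 1.0e-14 / 1.9 x 10^-5 = 5.26e-10.
[OH^-] = sqrt(Kb x [N3-]) = sqrt(5.26e-10 x 0.1024) = 7.34e-6 M.
pOH = 5.13, so pH = 14.00 - 5.13 = 8.87.

8.87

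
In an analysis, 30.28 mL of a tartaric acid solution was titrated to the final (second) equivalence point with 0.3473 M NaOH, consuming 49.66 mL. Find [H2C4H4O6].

n(NaOH) = 0.3473 x 0.04966 = 0.01725 mol.
At the final (second) equivalence point, 2 mol OH^- react per mol H2C4H4O6, so n(H2C4H4O6) = 0.01725 / 2 = 0.008623 mol.
[H2C4H4O6] = 0.008623 / 0.03028 L = 0.285 M.

0.285 M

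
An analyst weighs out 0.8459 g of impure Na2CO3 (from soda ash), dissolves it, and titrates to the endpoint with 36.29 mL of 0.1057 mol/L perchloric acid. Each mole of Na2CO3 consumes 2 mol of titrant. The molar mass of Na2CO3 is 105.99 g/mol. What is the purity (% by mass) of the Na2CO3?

24.0%

n(HClO4) = 0.1057 x 0.03629 = 0.003836 mol.
n(Na2CO3) = 0.003836 / 2 = 0.001918 mol.
mass of Na2CO3 = 0.001918 x 105.99 = 0.2033 g.
% purity = 0.2033 / 0.8459 x 100 = 24.0%.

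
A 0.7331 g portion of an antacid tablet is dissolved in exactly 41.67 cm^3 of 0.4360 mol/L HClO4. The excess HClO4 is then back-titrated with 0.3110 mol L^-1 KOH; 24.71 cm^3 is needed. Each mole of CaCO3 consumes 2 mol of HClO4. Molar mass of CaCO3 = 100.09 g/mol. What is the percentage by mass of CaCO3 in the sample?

Total n(HClO4) added = 0.4360 x 0.04167 = 0.01817 mol.
n(KOH) used = 0.3110 x 0.02471 = 0.007685 mol, which equals the excess n(HClO4).
So n(HClO4) consumed by the sample = 0.01817 - 0.007685 = 0.01048 mol.
n(CaCO3) = 0.01048 / 2 = 0.005242 mol.
mass CaCO3 = 0.005242 x 100.09 = 0.5246 g, so %CaCO3 = 0.5246/0.7331 x 100 = 71.6%.

71.6%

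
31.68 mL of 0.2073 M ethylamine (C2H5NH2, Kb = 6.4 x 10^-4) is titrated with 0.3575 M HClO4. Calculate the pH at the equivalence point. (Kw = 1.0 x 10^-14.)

5.84

n(C2H5NH2) = 0.2073 x 0.03168 = 0.006567 mol; V(HClO4) at equivalence = 0.006567/0.3575 = 0.01837 L.
At equivalence the base is fully converted to C2H5NH3+; total volume = 0.05005 L, so [C2H5NH3+] = 0.006567/0.05005 = 0.1312 M.
Ka(C2H5NH3+) = Kw/Kb = 1.0e-14 / 6.4 x 10^-4 = 1.56e-11.
[H^+] = sqrt(Ka x [C2H5NH3+]) = sqrt(1.56e-11 x 0.1312) = 1.43e-6 M.
pH = -log(1.43e-6) = 5.84.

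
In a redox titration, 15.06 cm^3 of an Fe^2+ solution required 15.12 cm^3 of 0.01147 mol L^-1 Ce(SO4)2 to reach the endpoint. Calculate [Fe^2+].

n(Ce(SO4)2) = 0.01147 x 0.01512 = 0.0001734 mol.
From the balanced equation, 1 mol Ce(SO4)2 reacts with 1 mol Fe^2+, so n(Fe^2+) = 0.0001734 x 1/1 = 0.0001734 mol.
[Fe^2+] = 0.0001734 / 0.01506 L = 0.0115 M.

0.0115 M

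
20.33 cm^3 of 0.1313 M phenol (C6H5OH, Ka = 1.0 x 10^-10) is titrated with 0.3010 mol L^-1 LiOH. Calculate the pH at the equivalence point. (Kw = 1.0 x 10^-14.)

n(C6H5OH) = 0.1313 x 0.02033 = 0.002669 mol; V(LiOH) at equivalence = 0.002669/0.3010 = 0.008868 L.
At equivalence all the acid is converted to C6H5O-; total volume = 0.02033 + 0.008868 = 0.02920 L, so [C6H5O-] = 0.002669/0.02920 = 0.09142 M.
Kb = Kw/Ka = 1.0e-14 / 1.0 x 10^-10 = 0.000100.
[OH^-] = sqrt(Kb x [C6H5O-]) = sqrt(0.000100 x 0.09142) = 0.00302 M.
pOH = 2.52, so pH = 14.00 - 2.52 = 11.48.

11.48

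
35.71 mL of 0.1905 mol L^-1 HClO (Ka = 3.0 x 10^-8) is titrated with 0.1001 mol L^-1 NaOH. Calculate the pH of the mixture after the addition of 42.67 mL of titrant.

Initial n(HClO) = 0.1905 x 0.03571 = 0.006803 mol.
n(NaOH) added = 0.1001 x 0.04267 = 0.004271 mol, converting that many moles of HClO to ClO-.
Remaining n(HClO) = 0.002531 mol; n(ClO-) = 0.004271 mol.
By Henderson-Hasselbalch, pH = pKa + log([A^-]/[HA]) = 7.52 + log(0.004271/0.002531) = 7.52 + (+0.23) = 7.75.

7.75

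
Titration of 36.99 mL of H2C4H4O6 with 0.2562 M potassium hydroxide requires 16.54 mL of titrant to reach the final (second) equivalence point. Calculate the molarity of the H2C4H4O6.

0.0573 M

n(KOH) = 0.2562 x 0.01654 = 0.004238 mol.
At the final (second) equivalence point, 2 mol OH^- react per mol H2C4H4O6, so n(H2C4H4O6) = 0.004238 / 2 = 0.002119 mol.
[H2C4H4O6] = 0.002119 / 0.03699 L = 0.0573 M.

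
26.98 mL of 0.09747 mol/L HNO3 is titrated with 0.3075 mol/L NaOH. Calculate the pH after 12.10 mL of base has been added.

n(acid) = 0.09747 x 0.02698 = 0.002630 mol; n(NaOH) added = 0.3075 x 0.01210 = 0.003721 mol.
Base is in excess by 0.003721 - 0.002630 = 0.001091 mol in a total volume of 0.03908 L.
[OH^-] = 0.001091/0.03908 = 0.02792 M, so pOH = 1.55 and pH = 14.00 - 1.55 = 12.45.

12.45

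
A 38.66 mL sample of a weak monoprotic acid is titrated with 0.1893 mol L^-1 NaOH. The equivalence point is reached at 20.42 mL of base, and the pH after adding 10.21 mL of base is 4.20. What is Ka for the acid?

6.3 x 10^-5

10.21 mL is half of the equivalence volume, so this is the half-equivalence point where [HA] = [A^-].
At half-equivalence pH = pKa, so pKa = 4.20.
Ka = 10^(-4.20) = 6.3 x 10^-5.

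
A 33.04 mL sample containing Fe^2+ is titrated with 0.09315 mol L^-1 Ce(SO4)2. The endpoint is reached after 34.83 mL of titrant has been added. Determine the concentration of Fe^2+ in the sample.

0.0982 M

n(Ce(SO4)2) = 0.09315 x 0.03483 = 0.003244 mol.
From the balanced equation, 1 mol Ce(SO4)2 reacts with 1 mol Fe^2+, so n(Fe^2+) = 0.003244 x 1/1 = 0.003244 mol.
[Fe^2+] = 0.003244 / 0.03304 L = 0.0982 M.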